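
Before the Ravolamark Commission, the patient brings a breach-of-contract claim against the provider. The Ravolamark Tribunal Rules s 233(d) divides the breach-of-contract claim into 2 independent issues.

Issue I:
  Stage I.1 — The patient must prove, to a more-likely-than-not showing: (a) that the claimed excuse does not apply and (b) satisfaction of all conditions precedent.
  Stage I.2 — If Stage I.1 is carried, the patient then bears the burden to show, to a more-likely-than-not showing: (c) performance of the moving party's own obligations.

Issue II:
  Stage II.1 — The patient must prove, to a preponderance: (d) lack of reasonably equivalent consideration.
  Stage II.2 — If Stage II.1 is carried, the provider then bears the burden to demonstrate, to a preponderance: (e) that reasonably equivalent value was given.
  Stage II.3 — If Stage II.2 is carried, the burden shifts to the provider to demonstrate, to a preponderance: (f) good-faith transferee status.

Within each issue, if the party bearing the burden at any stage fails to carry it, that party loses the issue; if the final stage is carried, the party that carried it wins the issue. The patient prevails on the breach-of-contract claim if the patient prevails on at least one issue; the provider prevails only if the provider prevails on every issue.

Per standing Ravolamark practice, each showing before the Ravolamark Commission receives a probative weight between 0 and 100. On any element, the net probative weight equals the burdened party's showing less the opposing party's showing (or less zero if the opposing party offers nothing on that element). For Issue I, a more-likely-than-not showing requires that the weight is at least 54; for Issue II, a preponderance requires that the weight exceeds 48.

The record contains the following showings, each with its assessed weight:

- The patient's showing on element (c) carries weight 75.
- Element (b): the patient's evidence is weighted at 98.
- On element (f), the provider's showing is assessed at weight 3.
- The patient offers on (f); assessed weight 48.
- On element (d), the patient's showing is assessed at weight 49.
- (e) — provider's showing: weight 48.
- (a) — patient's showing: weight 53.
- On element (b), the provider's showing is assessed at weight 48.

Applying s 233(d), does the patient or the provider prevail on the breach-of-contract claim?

— Issue I —
Stage I.1 — burden on patient; standard: a more-likely-than-not showing (weight is at least 54).
    (a): 53 < 54 [not met]
    (b): 98 − 48 = 50 < 54 [not met]
  The patient does not carry Stage I.1.
The analysis ends at Stage I.1; the provider prevails on this issue.
— Issue II —
At Stage II.1 the patient must meet a preponderance (weight exceeds 48): on (d) the weight is 49, > 48, so (d) meets the standard.
  Stage II.1 is satisfied; the onus moves to the provider.
At Stage II.2 the provider must meet a preponderance (weight exceeds 48): on (e) the weight is 48, which does not exceed 48, so (e) does not meet the standard.
  Stage II.2 not carried; the provider fails its burden.
So the patient prevails on this issue.
Per-issue: Issue I → provider; Issue II → patient. The patient must prevail on at least one issue; overall, the patient prevails.

patient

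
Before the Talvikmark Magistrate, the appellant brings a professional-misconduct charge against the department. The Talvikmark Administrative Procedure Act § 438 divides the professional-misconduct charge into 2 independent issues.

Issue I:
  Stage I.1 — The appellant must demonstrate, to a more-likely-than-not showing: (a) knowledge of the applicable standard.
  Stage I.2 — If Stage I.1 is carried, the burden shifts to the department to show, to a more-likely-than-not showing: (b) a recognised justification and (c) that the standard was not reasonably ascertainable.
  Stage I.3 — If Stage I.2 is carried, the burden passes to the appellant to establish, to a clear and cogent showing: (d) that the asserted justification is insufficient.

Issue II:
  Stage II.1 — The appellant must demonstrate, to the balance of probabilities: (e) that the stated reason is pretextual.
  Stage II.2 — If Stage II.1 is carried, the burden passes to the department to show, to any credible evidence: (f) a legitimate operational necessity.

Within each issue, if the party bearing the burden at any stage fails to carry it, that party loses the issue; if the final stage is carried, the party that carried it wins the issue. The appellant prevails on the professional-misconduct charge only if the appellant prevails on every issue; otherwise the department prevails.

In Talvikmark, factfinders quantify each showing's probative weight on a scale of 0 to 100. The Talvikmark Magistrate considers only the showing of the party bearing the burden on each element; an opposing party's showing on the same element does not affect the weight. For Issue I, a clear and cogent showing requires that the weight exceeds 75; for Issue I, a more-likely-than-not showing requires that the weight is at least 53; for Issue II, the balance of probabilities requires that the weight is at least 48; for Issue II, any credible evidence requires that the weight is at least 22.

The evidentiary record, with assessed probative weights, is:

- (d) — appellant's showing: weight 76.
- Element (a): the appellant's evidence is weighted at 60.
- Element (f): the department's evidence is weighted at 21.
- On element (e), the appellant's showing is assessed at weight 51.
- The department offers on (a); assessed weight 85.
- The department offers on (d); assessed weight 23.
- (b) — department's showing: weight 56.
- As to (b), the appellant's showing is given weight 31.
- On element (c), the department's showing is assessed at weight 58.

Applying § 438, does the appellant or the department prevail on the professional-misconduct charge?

appellant

— Issue I —
Stage I.1 (appellant, a more-likely-than-not showing, weight is at least 53): (a) 60 (department's 85 disregarded) ≥ 53 — meets.
  All elements met. The burden passes to the department.
Stage I.2 (department, a more-likely-than-not showing, weight is at least 53): (b) 56 (appellant's 31 disregarded) ≥ 53 — meets; (c) 58 ≥ 53 — meets.
  All elements met. The burden passes to the appellant.
Stage I.3 (appellant, a clear and cogent showing, weight exceeds 75): (d) 76 (department's 23 disregarded) > 75 — meets.
  Stage I.3 carried; the final stage is satisfied.
With every stage satisfied, the appellant prevails on this issue.
— Issue II —
Stage II.1 (appellant, the balance of probabilities, weight is at least 48): (e) 51 ≥ 48 — meets.
  Stage II.1 is satisfied; the onus moves to the department.
Stage II.2 (department, any credible evidence, weight is at least 22): (f) 21 < 22 — fails.
  The department does not carry Stage II.2.
The analysis ends at Stage II.2; the appellant prevails on this issue.
Per-issue: Issue I → appellant; Issue II → appellant. The appellant must prevail on every issue; overall, the appellant prevails.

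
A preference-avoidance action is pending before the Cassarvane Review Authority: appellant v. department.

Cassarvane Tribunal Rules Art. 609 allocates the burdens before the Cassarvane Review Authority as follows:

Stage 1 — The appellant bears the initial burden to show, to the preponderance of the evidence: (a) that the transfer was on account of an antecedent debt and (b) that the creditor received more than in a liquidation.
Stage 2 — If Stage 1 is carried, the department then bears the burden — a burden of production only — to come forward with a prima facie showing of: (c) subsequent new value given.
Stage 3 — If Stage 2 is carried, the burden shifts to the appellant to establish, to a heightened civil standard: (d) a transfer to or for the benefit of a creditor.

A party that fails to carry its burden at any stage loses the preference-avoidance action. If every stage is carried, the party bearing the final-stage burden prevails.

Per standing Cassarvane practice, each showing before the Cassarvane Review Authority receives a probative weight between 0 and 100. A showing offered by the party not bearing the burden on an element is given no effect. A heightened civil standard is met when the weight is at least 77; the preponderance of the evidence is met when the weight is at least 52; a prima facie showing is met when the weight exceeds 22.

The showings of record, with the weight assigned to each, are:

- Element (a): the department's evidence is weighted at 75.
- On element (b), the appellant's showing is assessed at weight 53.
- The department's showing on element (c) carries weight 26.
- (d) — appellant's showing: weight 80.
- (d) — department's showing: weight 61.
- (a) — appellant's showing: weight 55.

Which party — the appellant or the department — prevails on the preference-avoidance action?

appellant

Stage 1 (appellant, the preponderance of the evidence, weight is at least 52): (a) 55 (department's 75 disregarded) ≥ 52 — meets; (b) 53 ≥ 52 — meets.
  The appellant carries Stage 1; the department now bears the burden.
Stage 2 (department, a prima facie showing, weight exceeds 22): (c) 26 > 22 — meets.
  Stage 2 is satisfied; the onus moves to the appellant.
Stage 3 (appellant, a heightened civil standard, weight is at least 77): (d) 80 (department's 61 disregarded) ≥ 77 — meets.
  All elements met at the final stage.
All stages carried — the appellant prevails.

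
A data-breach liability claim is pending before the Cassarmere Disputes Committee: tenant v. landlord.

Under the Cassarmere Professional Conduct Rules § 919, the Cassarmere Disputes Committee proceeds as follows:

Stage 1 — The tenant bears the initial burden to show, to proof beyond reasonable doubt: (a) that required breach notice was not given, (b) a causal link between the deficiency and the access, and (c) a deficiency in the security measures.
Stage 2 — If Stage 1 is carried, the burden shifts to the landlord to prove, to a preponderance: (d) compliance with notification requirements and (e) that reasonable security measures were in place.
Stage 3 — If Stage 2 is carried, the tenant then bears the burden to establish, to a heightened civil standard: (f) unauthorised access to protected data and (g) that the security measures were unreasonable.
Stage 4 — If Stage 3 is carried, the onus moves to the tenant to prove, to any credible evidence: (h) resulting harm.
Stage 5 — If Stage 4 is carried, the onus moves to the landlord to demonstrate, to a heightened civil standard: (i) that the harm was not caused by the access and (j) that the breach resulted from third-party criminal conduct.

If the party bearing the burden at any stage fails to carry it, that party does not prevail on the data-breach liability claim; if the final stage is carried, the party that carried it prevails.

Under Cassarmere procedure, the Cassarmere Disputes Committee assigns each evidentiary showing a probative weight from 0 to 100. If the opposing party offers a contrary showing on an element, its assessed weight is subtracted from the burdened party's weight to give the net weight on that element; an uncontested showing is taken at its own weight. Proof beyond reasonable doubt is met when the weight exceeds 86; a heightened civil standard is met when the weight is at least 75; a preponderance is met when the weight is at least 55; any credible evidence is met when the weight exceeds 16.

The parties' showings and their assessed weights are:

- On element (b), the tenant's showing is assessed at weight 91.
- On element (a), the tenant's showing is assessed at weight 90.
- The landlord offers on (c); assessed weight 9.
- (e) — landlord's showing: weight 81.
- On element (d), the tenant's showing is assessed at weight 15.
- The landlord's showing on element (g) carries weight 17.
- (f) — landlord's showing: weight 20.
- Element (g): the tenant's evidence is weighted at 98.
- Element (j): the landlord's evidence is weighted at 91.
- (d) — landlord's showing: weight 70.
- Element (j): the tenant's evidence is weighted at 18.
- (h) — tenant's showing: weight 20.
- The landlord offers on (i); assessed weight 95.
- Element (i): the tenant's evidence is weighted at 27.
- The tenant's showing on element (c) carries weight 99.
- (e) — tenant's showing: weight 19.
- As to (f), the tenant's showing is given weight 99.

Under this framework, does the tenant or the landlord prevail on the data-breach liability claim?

Stage 1 — burden on tenant; standard: proof beyond reasonable doubt (weight exceeds 86).
    (a): 90 > 86 [met]
    (b): 91 > 86 [met]
    (c): 99 − 9 = 90 > 86 [met]
  The tenant carries Stage 1; the landlord now bears the burden.
Stage 2 — burden on landlord; standard: a preponderance (weight is at least 55).
    (d): 70 − 15 = 55 ≥ 55 [met]
    (e): 81 − 19 = 62 ≥ 55 [met]
  All elements met. The burden passes to the tenant.
Stage 3 — burden on tenant; standard: a heightened civil standard (weight is at least 75).
    (f): 99 − 20 = 79 ≥ 75 [met]
    (g): 98 − 17 = 81 ≥ 75 [met]
  Stage 3 carried; the burden remains with the tenant.
Stage 4 — burden on tenant; standard: any credible evidence (weight exceeds 16).
    (h): 20 > 16 [met]
  The tenant carries Stage 4; the landlord now bears the burden.
Stage 5 — burden on landlord; standard: a heightened civil standard (weight is at least 75).
    (i): 95 − 27 = 68 < 75 [not met]
    (j): 91 − 18 = 73 < 75 [not met]
  Not every element is met, so the landlord fails to carry Stage 5.
The analysis ends at Stage 5; the tenant prevails.

tenant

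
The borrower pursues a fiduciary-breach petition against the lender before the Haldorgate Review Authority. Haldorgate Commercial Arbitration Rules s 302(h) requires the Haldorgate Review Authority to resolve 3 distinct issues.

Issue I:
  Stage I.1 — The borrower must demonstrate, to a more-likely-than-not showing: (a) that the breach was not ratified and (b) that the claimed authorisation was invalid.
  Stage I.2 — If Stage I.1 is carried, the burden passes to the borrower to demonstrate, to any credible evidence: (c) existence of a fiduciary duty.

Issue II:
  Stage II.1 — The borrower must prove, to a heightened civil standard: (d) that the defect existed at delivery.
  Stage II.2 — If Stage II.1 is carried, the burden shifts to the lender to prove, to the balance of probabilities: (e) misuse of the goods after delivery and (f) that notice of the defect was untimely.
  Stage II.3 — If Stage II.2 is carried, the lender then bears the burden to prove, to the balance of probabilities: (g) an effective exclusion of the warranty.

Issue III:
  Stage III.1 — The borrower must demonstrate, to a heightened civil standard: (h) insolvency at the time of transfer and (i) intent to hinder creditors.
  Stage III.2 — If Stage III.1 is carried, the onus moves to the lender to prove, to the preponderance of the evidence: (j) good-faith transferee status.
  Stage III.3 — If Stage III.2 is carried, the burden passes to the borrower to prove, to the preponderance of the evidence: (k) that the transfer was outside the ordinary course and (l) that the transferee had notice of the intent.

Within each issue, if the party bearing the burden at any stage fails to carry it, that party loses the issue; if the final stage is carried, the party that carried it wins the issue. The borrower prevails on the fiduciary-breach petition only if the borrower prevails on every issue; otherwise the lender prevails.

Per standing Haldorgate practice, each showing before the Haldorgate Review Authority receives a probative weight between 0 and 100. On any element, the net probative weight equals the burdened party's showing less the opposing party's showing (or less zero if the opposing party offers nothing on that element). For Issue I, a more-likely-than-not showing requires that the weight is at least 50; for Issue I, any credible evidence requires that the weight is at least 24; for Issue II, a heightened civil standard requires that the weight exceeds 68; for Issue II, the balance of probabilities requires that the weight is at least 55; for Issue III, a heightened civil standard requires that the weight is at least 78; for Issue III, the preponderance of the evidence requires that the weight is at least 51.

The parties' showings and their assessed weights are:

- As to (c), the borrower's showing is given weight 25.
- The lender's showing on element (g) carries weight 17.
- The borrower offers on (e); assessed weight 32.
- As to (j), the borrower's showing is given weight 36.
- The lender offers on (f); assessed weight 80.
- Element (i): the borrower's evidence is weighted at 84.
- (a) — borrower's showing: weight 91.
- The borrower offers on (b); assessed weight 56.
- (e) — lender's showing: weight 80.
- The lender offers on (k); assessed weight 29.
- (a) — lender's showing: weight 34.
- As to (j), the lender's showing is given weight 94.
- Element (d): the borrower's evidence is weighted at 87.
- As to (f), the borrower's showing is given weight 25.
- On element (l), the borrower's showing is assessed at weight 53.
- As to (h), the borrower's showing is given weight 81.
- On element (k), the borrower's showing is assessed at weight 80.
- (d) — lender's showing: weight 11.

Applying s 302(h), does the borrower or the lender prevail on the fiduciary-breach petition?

— Issue I —
Stage I.1 — burden on borrower; standard: a more-likely-than-not showing (weight is at least 50).
    (a): 91 − 34 = 57 ≥ 50 [met]
    (b): 56 ≥ 50 [met]
  Stage I.1 carried; the burden remains with the borrower.
Stage I.2 — burden on borrower; standard: any credible evidence (weight is at least 24).
    (c): 25 ≥ 24 [met]
  The borrower carries the last stage.
With every stage satisfied, the borrower prevails on this issue.
— Issue II —
At Stage II.1 the borrower must meet a heightened civil standard (weight exceeds 68): on (d) the weight is 87 less the opposing 11 gives net 76, which does exceed 68, so (d) meets the standard.
  The borrower carries Stage II.1; the lender now bears the burden.
At Stage II.2 the lender must meet the balance of probabilities (weight is at least 55): on (e) the weight is 80 less the opposing 32 gives net 48, which does not reach 55, so (e) does not meet the standard; on (f) the weight is 80 less the opposing 25 gives net 55, ≥ 55, so (f) meets the standard.
  The lender does not carry Stage II.2.
The borrower prevails on this issue.
— Issue III —
Stage III.1 — burden on borrower; standard: a heightened civil standard (weight is at least 78).
    (h): 81 ≥ 78 [met]
    (i): 84 ≥ 78 [met]
  All elements met. The burden passes to the lender.
Stage III.2 — burden on lender; standard: the preponderance of the evidence (weight is at least 51).
    (j): 94 − 36 = 58 ≥ 51 [met]
  Stage III.2 is satisfied; the onus moves to the borrower.
Stage III.3 — burden on borrower; standard: the preponderance of the evidence (weight is at least 51).
    (k): 80 − 29 = 51 ≥ 51 [met]
    (l): 53 ≥ 51 [met]
  Stage III.3 carried; the final stage is satisfied.
Every stage carried; the borrower prevails on this issue.
Per-issue: Issue I → borrower; Issue II → borrower; Issue III → borrower. The borrower must prevail on every issue; overall, the borrower prevails.

borrower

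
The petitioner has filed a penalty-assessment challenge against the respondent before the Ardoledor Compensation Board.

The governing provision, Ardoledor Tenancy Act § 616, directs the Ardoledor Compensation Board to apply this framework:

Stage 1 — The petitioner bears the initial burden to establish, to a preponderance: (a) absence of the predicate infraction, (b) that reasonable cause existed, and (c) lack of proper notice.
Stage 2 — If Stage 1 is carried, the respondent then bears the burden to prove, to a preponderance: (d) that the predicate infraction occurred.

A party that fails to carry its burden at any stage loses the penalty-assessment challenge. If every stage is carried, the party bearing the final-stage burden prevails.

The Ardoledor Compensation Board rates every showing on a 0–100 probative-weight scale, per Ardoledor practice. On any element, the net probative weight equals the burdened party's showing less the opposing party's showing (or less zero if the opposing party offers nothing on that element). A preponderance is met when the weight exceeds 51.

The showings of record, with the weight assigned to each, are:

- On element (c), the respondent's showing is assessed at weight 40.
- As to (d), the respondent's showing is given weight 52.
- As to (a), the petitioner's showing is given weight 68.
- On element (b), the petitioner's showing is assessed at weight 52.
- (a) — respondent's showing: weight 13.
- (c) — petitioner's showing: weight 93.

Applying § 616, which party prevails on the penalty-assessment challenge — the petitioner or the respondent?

respondent

Stage 1 — burden on petitioner; standard: a preponderance (weight exceeds 51).
    (a): 68 − 13 = 55 > 51 [met]
    (b): 52 > 51 [met]
    (c): 93 − 40 = 53 > 51 [met]
  The petitioner carries Stage 1; the respondent now bears the burden.
Stage 2 — burden on respondent; standard: a preponderance (weight exceeds 51).
    (d): 52 > 51 [met]
  The respondent carries the last stage.
With every stage satisfied, the respondent prevails.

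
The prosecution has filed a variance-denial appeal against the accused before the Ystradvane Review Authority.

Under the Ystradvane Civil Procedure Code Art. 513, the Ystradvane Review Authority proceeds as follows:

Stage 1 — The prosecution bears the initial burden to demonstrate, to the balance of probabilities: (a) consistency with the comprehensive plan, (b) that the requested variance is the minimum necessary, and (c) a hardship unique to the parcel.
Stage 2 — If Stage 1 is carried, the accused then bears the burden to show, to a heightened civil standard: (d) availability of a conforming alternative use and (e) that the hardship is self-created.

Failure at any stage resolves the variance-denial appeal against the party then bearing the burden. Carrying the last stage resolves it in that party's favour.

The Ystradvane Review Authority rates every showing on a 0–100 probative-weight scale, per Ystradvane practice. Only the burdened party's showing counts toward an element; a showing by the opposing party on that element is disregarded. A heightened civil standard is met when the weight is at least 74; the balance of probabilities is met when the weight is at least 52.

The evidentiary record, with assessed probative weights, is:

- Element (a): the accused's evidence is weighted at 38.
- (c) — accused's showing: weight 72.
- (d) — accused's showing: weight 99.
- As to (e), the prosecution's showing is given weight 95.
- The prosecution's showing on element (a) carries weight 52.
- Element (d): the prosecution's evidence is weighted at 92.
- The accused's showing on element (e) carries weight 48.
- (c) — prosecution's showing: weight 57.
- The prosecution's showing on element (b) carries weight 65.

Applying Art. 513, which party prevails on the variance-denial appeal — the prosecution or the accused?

prosecution

At Stage 1 the prosecution must meet the balance of probabilities (weight is at least 52): on (a) the weight is 52 (the accused's 38 is given no effect), ≥ 52, so (a) meets the standard; on (b) the weight is 65, which does reach 52, so (b) meets the standard; on (c) the weight is 57 (the accused's 72 is given no effect), which does reach 52, so (c) meets the standard.
  Stage 1 carried; the burden shifts to the accused.
At Stage 2 the accused must meet a heightened civil standard (weight is at least 74): on (d) the weight is 99 (the prosecution's 92 is given no effect), ≥ 74, so (d) meets the standard; on (e) the weight is 48 (the prosecution's 95 is given no effect), which does not reach 74, so (e) does not meet the standard.
  The accused does not carry Stage 2.
The analysis ends at Stage 2; the prosecution prevails.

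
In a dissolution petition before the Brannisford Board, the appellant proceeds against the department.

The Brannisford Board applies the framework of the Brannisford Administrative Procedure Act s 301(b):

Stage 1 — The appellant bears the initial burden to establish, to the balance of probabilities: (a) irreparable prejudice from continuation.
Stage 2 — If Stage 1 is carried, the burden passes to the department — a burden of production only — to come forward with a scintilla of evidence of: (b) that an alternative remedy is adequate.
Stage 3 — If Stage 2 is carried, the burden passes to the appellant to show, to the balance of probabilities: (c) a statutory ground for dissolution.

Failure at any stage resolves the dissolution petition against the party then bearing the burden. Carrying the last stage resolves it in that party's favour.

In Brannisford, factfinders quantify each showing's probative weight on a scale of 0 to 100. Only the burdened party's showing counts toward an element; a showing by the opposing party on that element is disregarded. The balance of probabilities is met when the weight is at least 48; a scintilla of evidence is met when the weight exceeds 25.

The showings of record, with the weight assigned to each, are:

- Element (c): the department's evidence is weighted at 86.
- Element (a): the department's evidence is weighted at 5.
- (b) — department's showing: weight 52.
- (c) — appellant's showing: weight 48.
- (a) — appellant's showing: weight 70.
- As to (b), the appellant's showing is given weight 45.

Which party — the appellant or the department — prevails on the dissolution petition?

At Stage 1 the appellant must meet the balance of probabilities (weight is at least 48): on (a) the weight is 70 (the department's 5 is given no effect), which does reach 48, so (a) meets the standard.
  Stage 1 is satisfied; the onus moves to the department.
At Stage 2 the department must meet a scintilla of evidence (weight exceeds 25): on (b) the weight is 52 (the appellant's 45 is given no effect), > 25, so (b) meets the standard.
  Stage 2 is satisfied; the onus moves to the appellant.
At Stage 3 the appellant must meet the balance of probabilities (weight is at least 48): on (c) the weight is 48 (the department's 86 is given no effect), which does reach 48, so (c) meets the standard.
  All elements met at the final stage.
With every stage satisfied, the appellant prevails.

appellant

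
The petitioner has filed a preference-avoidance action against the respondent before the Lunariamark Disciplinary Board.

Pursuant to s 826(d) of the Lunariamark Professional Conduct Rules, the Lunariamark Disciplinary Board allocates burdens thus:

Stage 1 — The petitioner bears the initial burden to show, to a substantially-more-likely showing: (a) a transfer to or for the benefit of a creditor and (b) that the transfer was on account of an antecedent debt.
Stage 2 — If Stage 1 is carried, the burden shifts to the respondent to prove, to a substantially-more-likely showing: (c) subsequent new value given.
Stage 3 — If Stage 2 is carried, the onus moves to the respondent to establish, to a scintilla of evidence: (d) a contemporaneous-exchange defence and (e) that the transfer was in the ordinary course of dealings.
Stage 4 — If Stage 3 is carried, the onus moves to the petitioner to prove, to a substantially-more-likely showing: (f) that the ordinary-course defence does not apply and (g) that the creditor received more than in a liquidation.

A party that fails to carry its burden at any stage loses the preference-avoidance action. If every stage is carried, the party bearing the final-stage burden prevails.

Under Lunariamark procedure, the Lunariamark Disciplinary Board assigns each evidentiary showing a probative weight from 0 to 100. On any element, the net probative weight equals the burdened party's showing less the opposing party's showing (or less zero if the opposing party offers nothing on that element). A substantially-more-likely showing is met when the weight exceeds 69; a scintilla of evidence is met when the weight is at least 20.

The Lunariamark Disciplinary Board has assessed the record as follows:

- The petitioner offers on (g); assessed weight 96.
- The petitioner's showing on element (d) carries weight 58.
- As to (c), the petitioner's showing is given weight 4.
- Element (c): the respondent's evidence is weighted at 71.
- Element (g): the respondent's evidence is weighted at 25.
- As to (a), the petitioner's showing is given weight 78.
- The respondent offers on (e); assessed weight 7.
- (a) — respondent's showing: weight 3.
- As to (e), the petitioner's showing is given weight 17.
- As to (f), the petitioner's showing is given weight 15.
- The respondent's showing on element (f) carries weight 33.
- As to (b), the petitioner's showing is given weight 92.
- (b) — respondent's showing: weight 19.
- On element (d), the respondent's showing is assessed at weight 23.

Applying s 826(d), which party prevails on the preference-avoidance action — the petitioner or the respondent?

Stage 1 (petitioner, a substantially-more-likely showing, weight exceeds 69): (a) net 78−3=75 > 69 — meets; (b) net 92−19=73 > 69 — meets.
  All elements met. The burden passes to the respondent.
Stage 2 (respondent, a substantially-more-likely showing, weight exceeds 69): (c) net 71−4=67 ≤ 69 — fails.
  Stage 2 not carried; the respondent fails its burden.
The analysis ends at Stage 2; the petitioner prevails.

petitioner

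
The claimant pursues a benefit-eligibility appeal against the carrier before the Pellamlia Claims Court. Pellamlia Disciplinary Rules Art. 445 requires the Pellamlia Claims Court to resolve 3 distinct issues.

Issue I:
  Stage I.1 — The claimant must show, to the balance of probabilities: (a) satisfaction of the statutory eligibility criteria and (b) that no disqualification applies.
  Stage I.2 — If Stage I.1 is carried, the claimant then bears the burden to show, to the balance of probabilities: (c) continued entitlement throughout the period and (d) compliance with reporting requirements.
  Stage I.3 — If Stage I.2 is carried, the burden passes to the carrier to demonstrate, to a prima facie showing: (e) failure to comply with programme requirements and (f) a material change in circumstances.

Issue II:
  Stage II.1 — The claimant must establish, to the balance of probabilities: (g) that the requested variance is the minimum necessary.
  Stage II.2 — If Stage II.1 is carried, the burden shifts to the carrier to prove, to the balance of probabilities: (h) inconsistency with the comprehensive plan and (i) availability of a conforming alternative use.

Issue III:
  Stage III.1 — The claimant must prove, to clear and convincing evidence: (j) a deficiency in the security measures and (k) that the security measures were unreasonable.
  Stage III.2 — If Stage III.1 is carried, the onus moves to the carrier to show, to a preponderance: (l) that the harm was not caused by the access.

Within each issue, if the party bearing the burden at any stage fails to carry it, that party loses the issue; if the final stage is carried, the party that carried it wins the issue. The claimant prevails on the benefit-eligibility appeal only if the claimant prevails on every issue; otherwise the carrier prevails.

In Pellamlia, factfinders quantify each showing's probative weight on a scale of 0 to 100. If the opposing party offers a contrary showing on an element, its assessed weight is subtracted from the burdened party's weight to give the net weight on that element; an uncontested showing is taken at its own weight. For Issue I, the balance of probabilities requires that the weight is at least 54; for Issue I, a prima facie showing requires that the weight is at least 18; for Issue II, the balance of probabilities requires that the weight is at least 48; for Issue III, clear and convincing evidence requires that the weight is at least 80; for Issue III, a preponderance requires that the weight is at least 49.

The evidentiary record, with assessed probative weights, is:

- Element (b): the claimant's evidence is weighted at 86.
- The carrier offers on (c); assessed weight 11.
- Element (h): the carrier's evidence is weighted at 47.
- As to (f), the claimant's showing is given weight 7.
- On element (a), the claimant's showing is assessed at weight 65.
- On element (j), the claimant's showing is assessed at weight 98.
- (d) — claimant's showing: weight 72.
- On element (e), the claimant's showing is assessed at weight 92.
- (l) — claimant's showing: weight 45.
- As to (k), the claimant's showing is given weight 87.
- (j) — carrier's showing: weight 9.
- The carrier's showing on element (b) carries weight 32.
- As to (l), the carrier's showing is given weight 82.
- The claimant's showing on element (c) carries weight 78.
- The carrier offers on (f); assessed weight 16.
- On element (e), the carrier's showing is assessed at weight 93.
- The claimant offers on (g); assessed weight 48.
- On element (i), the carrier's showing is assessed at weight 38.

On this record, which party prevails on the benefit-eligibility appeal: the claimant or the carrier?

— Issue I —
Stage I.1 (claimant, the balance of probabilities, weight is at least 54): (a) 65 ≥ 54 — meets; (b) net 86−32=54 ≥ 54 — meets.
  All elements met. The claimant retains the burden for Stage I.2.
Stage I.2 (claimant, the balance of probabilities, weight is at least 54): (c) net 78−11=67 ≥ 54 — meets; (d) 72 ≥ 54 — meets.
  The claimant carries Stage I.2; the carrier now bears the burden.
Stage I.3 (carrier, a prima facie showing, weight is at least 18): (e) net 93−92=1 < 18 — fails; (f) net 16−7=9 < 18 — fails.
  Not every element is met, so the carrier fails to carry Stage I.3.
So the claimant prevails on this issue.
— Issue II —
At Stage II.1 the claimant must meet the balance of probabilities (weight is at least 48): on (g) the weight is 48, which does reach 48, so (g) meets the standard.
  All elements met. The burden passes to the carrier.
At Stage II.2 the carrier must meet the balance of probabilities (weight is at least 48): on (h) the weight is 47, which does not reach 48, so (h) does not meet the standard; on (i) the weight is 38, which does not reach 48, so (i) does not meet the standard.
  Stage II.2 not carried; the carrier fails its burden.
So the claimant prevails on this issue.
— Issue III —
Stage III.1 (claimant, clear and convincing evidence, weight is at least 80): (j) net 98−9=89 ≥ 80 — meets; (k) 87 ≥ 80 — meets.
  Stage III.1 carried; the burden shifts to the carrier.
Stage III.2 (carrier, a preponderance, weight is at least 49): (l) net 82−45=37 < 49 — fails.
  Stage III.2 not carried; the carrier fails its burden.
The analysis ends at Stage III.2; the claimant prevails on this issue.
Per-issue: Issue I → claimant; Issue II → claimant; Issue III → claimant. The claimant must prevail on every issue; overall, the claimant prevails.

claimant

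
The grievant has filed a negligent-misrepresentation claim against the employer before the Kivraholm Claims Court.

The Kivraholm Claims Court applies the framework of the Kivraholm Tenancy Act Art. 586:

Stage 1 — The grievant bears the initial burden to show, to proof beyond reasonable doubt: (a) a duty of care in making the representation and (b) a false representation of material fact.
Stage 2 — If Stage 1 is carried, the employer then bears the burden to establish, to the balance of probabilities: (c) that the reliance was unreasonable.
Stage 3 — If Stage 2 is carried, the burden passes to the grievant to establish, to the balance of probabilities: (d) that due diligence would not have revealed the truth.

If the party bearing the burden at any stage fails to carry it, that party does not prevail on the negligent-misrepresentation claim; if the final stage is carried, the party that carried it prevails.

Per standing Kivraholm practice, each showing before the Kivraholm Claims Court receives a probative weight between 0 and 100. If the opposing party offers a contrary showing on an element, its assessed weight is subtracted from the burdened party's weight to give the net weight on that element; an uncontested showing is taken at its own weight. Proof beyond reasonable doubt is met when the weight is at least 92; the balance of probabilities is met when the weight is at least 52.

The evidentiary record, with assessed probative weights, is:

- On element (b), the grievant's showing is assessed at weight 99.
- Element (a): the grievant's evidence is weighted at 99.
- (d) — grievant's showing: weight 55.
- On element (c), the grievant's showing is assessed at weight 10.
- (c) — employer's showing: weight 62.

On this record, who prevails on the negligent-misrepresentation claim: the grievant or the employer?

Stage 1 — burden on grievant; standard: proof beyond reasonable doubt (weight is at least 92).
    (a): 99 ≥ 92 [met]
    (b): 99 ≥ 92 [met]
  Stage 1 is satisfied; the onus moves to the employer.
Stage 2 — burden on employer; standard: the balance of probabilities (weight is at least 52).
    (c): 62 − 10 = 52 ≥ 52 [met]
  All elements met. The burden passes to the grievant.
Stage 3 — burden on grievant; standard: the balance of probabilities (weight is at least 52).
    (d): 55 ≥ 52 [met]
  All elements met at the final stage.
All stages carried — the grievant prevails.

grievant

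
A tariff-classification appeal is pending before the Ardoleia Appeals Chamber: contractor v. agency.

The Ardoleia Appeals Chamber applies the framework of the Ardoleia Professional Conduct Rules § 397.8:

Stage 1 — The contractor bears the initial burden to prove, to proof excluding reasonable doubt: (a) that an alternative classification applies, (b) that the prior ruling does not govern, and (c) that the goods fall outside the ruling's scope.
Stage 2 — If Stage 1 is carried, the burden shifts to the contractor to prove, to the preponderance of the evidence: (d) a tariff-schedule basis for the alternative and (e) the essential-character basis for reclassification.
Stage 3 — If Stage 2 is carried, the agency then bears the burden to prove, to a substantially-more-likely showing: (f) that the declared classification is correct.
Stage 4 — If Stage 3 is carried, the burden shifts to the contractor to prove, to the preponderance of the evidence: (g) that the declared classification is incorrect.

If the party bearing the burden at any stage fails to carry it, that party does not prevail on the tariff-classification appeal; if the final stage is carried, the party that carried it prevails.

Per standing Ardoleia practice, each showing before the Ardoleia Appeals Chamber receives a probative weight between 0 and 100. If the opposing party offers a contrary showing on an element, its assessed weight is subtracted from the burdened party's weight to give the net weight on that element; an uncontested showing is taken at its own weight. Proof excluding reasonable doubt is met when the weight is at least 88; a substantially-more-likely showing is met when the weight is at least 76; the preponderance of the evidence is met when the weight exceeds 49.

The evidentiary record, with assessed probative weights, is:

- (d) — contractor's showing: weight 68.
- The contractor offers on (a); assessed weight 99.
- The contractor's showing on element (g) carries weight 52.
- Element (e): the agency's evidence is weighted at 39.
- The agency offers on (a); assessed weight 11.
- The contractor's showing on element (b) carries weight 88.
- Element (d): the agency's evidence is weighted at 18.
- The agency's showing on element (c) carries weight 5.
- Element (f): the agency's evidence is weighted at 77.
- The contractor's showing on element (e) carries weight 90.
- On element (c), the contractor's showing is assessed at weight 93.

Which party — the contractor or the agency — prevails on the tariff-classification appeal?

At Stage 1 the contractor must meet proof excluding reasonable doubt (weight is at least 88): on (a) the weight is 99 less the opposing 11 gives net 88, ≥ 88, so (a) meets the standard; on (b) the weight is 88, which does reach 88, so (b) meets the standard; on (c) the weight is 93 less the opposing 5 gives net 88, ≥ 88, so (c) meets the standard.
  All elements met. The contractor retains the burden for Stage 2.
At Stage 2 the contractor must meet the preponderance of the evidence (weight exceeds 49): on (d) the weight is 68 less the opposing 18 gives net 50, which does exceed 49, so (d) meets the standard; on (e) the weight is 90 less the opposing 39 gives net 51, > 49, so (e) meets the standard.
  All elements met. The burden passes to the agency.
At Stage 3 the agency must meet a substantially-more-likely showing (weight is at least 76): on (f) the weight is 77, which does reach 76, so (f) meets the standard.
  All elements met. The burden passes to the contractor.
At Stage 4 the contractor must meet the preponderance of the evidence (weight exceeds 49): on (g) the weight is 52, which does exceed 49, so (g) meets the standard.
  Stage 4 carried; the final stage is satisfied.
With every stage satisfied, the contractor prevails.

contractor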